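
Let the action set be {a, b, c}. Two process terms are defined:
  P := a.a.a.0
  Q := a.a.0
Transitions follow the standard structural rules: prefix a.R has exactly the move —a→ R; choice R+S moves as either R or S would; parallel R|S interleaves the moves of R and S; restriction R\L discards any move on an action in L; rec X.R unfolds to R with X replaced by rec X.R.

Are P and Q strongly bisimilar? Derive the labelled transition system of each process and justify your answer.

not bisimilar

Reachable graph of P (4 states):
  s0 = a.a.a.0 ⊢ --a--▸ s1
  s1 = a.a.0 ⊢ --a--▸ s2
  s2 = a.0 ⊢ --a--▸ s3
  s3 = 0 ⊢ ∅
Reachable graph of Q (3 states):
  t0 = a.a.0 ⊢ --a--▸ t1
  t1 = a.0 ⊢ --a--▸ t2
  t2 = 0 ⊢ ∅
Coarsest stable partition (strong bisimilarity classes):
  B0 = {s0}
  B1 = {s1, t0}
  B2 = {s2, t1}
  B3 = {s3, t2}
s0 ∈ B0, t0 ∈ B1 → different blocks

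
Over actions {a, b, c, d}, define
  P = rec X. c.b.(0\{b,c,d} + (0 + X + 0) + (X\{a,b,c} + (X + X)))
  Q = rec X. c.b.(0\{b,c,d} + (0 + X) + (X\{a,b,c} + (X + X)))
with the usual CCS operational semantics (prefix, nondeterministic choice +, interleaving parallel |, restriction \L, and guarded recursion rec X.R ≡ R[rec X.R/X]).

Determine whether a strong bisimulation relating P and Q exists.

YES

Reachable graph of P (3 states):
  m0 = rec X. c.b.(0\{b,c,d} + (0 + X + 0) + (X\{a,b,c} + (X + X))) ⊢ =c=> m1
  m1 = b.(0\{b,c,d} + (0 + (rec X. c.b.(0\{b,c,d} + (0 + X + 0) + (X\{a,b,c} + (X + X)))) + 0) + ((rec X. c.b.(0\{b,c,d} + (0 + X + 0) + (X\{a,b,c} + (X + X))))\{a,b,c} + ((rec X. c.b.(0\{b,c,d} + (0 + X + 0) + (X\{a,b,c} + (X + X)))) + (rec X. c.b.(0\{b,c,d} + (0 + X + 0) + (X\{a,b,c} + (X + X))))))) ⊢ =b=> m2
  m2 = 0\{b,c,d} + (0 + (rec X. c.b.(0\{b,c,d} + (0 + X + 0) + (X\{a,b,c} + (X + X)))) + 0) + ((rec X. c.b.(0\{b,c,d} + (0 + X + 0) + (X\{a,b,c} + (X + X))))\{a,b,c} + ((rec X. c.b.(0\{b,c,d} + (0 + X + 0) + (X\{a,b,c} + (X + X)))) + (rec X. c.b.(0\{b,c,d} + (0 + X + 0) + (X\{a,b,c} + (X + X)))))) ⊢ =c=> m1
Reachable graph of Q (3 states):
  n0 = rec X. c.b.(0\{b,c,d} + (0 + X) + (X\{a,b,c} + (X + X))) ⊢ =c=> n1
  n1 = b.(0\{b,c,d} + (0 + (rec X. c.b.(0\{b,c,d} + (0 + X) + (X\{a,b,c} + (X + X))))) + ((rec X. c.b.(0\{b,c,d} + (0 + X) + (X\{a,b,c} + (X + X))))\{a,b,c} + ((rec X. c.b.(0\{b,c,d} + (0 + X) + (X\{a,b,c} + (X + X)))) + (rec X. c.b.(0\{b,c,d} + (0 + X) + (X\{a,b,c} + (X + X))))))) ⊢ =b=> n2
  n2 = 0\{b,c,d} + (0 + (rec X. c.b.(0\{b,c,d} + (0 + X) + (X\{a,b,c} + (X + X))))) + ((rec X. c.b.(0\{b,c,d} + (0 + X) + (X\{a,b,c} + (X + X))))\{a,b,c} + ((rec X. c.b.(0\{b,c,d} + (0 + X) + (X\{a,b,c} + (X + X)))) + (rec X. c.b.(0\{b,c,d} + (0 + X) + (X\{a,b,c} + (X + X)))))) ⊢ =c=> n1
Coarsest stable partition (strong bisimilarity classes):
  B0 = {m0, m2, n0, n2}
  B1 = {m1, n1}
m0 ∈ B0, n0 ∈ B0 → same block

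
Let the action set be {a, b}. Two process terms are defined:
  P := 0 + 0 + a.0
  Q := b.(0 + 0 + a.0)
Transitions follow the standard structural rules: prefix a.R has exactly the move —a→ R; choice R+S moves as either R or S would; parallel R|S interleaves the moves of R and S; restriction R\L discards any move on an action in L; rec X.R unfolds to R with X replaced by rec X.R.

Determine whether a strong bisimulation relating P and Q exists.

Reachable graph of P (2 states):
  p0 = 0 + 0 + a.0 has moves -a-> p1
  p1 = 0 has moves ∅
Reachable graph of Q (3 states):
  q0 = b.(0 + 0 + a.0) has moves -b-> q1
  q1 = 0 + 0 + a.0 has moves -a-> q2
  q2 = 0 has moves ∅
Bisimilarity quotient blocks:
  B0 = {p0, q1}
  B1 = {p1, q2}
  B2 = {q0}
p0 ∈ B0, q0 ∈ B2 → different blocks

P ≁ Q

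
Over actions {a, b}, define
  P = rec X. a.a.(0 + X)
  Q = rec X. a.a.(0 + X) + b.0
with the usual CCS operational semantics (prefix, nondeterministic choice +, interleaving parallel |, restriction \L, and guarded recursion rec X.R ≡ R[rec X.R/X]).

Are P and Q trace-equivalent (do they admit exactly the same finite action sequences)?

LTS(P): 3 reachable states
  s0 = rec X. a.a.(0 + X) has moves -a-> s1
  s1 = a.(0 + (rec X. a.a.(0 + X))) has moves -a-> s2
  s2 = 0 + (rec X. a.a.(0 + X)) has moves -a-> s1
LTS(Q): 4 reachable states
  t0 = rec X. a.a.(0 + X) + b.0 has moves -a-> t1, -b-> t2
  t1 = a.(0 + (rec X. a.a.(0 + X) + b.0)) has moves -a-> t3
  t2 = 0 has moves (no moves)
  t3 = 0 + (rec X. a.a.(0 + X) + b.0) has moves -a-> t1, -b-> t2
Executing b from Q (initial set {t0}):
  step 1 (b): {t2}
  ✓ Q
Executing b from P (initial set {s0}):
  step 1 (b): ∅ (P stuck)

NO — witness ⟨b⟩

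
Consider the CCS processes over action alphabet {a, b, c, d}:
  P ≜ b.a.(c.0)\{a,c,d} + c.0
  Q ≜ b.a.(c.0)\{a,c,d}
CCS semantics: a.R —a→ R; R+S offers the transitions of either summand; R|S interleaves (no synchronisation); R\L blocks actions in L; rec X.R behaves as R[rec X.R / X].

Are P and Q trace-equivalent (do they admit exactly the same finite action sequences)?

LTS(P): 4 reachable states
  p0 = b.a.(c.0)\{a,c,d} + c.0 ⊢ —b→ p1, —c→ p2
  p1 = a.(c.0)\{a,c,d} ⊢ —a→ p3
  p2 = 0 ⊢ ·
  p3 = (c.0)\{a,c,d} ⊢ ·
LTS(Q): 3 reachable states
  q0 = b.a.(c.0)\{a,c,d} ⊢ —b→ q1
  q1 = a.(c.0)\{a,c,d} ⊢ —a→ q2
  q2 = (c.0)\{a,c,d} ⊢ ·
Trace ⟨c⟩ through P, begin at {p0}:
  step 1 (c): {p2}
  ✓ P
Trace ⟨c⟩ through Q, begin at {q0}:
  step 1 (c): ∅ (Q stuck)

traces(P) ≠ traces(Q) — witness ⟨c⟩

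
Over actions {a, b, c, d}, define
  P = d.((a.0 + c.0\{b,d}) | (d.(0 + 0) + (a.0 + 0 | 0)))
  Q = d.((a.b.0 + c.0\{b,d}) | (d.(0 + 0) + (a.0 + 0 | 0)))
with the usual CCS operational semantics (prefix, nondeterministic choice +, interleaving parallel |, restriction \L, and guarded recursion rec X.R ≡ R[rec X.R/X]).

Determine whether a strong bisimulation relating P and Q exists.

NO

Reachable graph of P (10 states):
  m0 = d.((a.0 + c.0\{b,d}) | (d.(0 + 0) + (a.0 + 0 | 0))) ⊢ ··d··> m1
  m1 = (a.0 + c.0\{b,d}) | (d.(0 + 0) + (a.0 + 0 | 0)) ⊢ ··a··> m2, ··a··> m3, ··c··> m4, ··d··> m5
  m2 = (a.0 + c.0\{b,d}) | 0 ⊢ ··a··> m6, ··c··> m7
  m3 = 0 | (d.(0 + 0) + (a.0 + 0 | 0)) ⊢ ··a··> m6, ··d··> m8
  m4 = 0\{b,d} | (d.(0 + 0) + (a.0 + 0 | 0)) ⊢ ··a··> m7, ··d··> m9
  m5 = (a.0 + c.0\{b,d}) | (0 + 0) ⊢ ··a··> m8, ··c··> m9
  m6 = 0 | 0 ⊢ deadlocked
  m7 = 0\{b,d} | 0 ⊢ deadlocked
  m8 = 0 | (0 + 0) ⊢ deadlocked
  m9 = 0\{b,d} | (0 + 0) ⊢ deadlocked
Reachable graph of Q (13 states):
  n0 = d.((a.b.0 + c.0\{b,d}) | (d.(0 + 0) + (a.0 + 0 | 0))) ⊢ ··d··> n1
  n1 = (a.b.0 + c.0\{b,d}) | (d.(0 + 0) + (a.0 + 0 | 0)) ⊢ ··a··> n2, ··a··> n3, ··c··> n4, ··d··> n5
  n2 = (a.b.0 + c.0\{b,d}) | 0 ⊢ ··a··> n6, ··c··> n7
  n3 = b.0 | (d.(0 + 0) + (a.0 + 0 | 0)) ⊢ ··a··> n6, ··b··> n8, ··d··> n9
  n4 = 0\{b,d} | (d.(0 + 0) + (a.0 + 0 | 0)) ⊢ ··a··> n7, ··d··> n10
  n5 = (a.b.0 + c.0\{b,d}) | (0 + 0) ⊢ ··a··> n9, ··c··> n10
  n6 = b.0 | 0 ⊢ ··b··> n11
  n7 = 0\{b,d} | 0 ⊢ deadlocked
  n8 = 0 | (d.(0 + 0) + (a.0 + 0 | 0)) ⊢ ··a··> n11, ··d··> n12
  n9 = b.0 | (0 + 0) ⊢ ··b··> n12
  n10 = 0\{b,d} | (0 + 0) ⊢ deadlocked
  n11 = 0 | 0 ⊢ deadlocked
  n12 = 0 | (0 + 0) ⊢ deadlocked
Bisimilarity quotient blocks:
  B0 = {m0}
  B1 = {m1}
  B2 = {m3, m4, n4, n8}
  B3 = {m6, m7, m8, m9, n10, n11, n12, n7}
  B4 = {m2, m5}
  B5 = {n0}
  B6 = {n1}
  B7 = {n3}
  B8 = {n6, n9}
  B9 = {n2, n5}
m0 ∈ B0, n0 ∈ B5 → different blocks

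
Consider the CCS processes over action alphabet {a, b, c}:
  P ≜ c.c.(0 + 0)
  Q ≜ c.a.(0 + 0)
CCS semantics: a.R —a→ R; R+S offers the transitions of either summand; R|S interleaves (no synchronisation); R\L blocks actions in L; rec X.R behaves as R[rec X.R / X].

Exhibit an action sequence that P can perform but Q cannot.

P's transition system — 3 states:
  u0 = c.c.(0 + 0) :: —c→ u1
  u1 = c.(0 + 0) :: —c→ u2
  u2 = 0 + 0 :: (no moves)
Q's transition system — 3 states:
  v0 = c.a.(0 + 0) :: —c→ v1
  v1 = a.(0 + 0) :: —a→ v2
  v2 = 0 + 0 :: (no moves)
Run σ = ⟨cc⟩ on P: start {u0}
  after c @ step 1: {u1}
  after c @ step 2: {u2}
  ✓ P
Run σ = ⟨cc⟩ on Q: start {v0}
  after c @ step 1: {v1}
  after c @ step 2: ∅  — Q cannot continue

cc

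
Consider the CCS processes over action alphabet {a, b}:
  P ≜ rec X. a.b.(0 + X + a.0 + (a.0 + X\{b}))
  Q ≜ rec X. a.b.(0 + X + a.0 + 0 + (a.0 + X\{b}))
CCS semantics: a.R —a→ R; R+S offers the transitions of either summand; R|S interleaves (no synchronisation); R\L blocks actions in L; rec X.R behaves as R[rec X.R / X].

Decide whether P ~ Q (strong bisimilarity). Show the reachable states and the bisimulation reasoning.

P ~ Q

LTS(P): 5 reachable states
  s0 = rec X. a.b.(0 + X + a.0 + (a.0 + X\{b})) :: —a→ s1
  s1 = b.(0 + (rec X. a.b.(0 + X + a.0 + (a.0 + X\{b}))) + a.0 + (a.0 + (rec X. a.b.(0 + X + a.0 + (a.0 + X\{b})))\{b})) :: —b→ s2
  s2 = 0 + (rec X. a.b.(0 + X + a.0 + (a.0 + X\{b}))) + a.0 + (a.0 + (rec X. a.b.(0 + X + a.0 + (a.0 + X\{b})))\{b}) :: —a→ s1, —a→ s3, —a→ s4
  s3 = (b.(0 + (rec X. a.b.(0 + X + a.0 + (a.0 + X\{b}))) + a.0 + (a.0 + (rec X. a.b.(0 + X + a.0 + (a.0 + X\{b})))\{b})))\{b} :: ∅
  s4 = 0 :: ∅
LTS(Q): 5 reachable states
  t0 = rec X. a.b.(0 + X + a.0 + 0 + (a.0 + X\{b})) :: —a→ t1
  t1 = b.(0 + (rec X. a.b.(0 + X + a.0 + 0 + (a.0 + X\{b}))) + a.0 + 0 + (a.0 + (rec X. a.b.(0 + X + a.0 + 0 + (a.0 + X\{b})))\{b})) :: —b→ t2
  t2 = 0 + (rec X. a.b.(0 + X + a.0 + 0 + (a.0 + X\{b}))) + a.0 + 0 + (a.0 + (rec X. a.b.(0 + X + a.0 + 0 + (a.0 + X\{b})))\{b}) :: —a→ t1, —a→ t3, —a→ t4
  t3 = (b.(0 + (rec X. a.b.(0 + X + a.0 + 0 + (a.0 + X\{b}))) + a.0 + 0 + (a.0 + (rec X. a.b.(0 + X + a.0 + 0 + (a.0 + X\{b})))\{b})))\{b} :: ∅
  t4 = 0 :: ∅
Bisimilarity quotient blocks:
  B0 = {s0, t0}
  B1 = {s1, t1}
  B2 = {s2, t2}
  B3 = {s3, s4, t3, t4}
s0 ∈ B0, t0 ∈ B0 → same block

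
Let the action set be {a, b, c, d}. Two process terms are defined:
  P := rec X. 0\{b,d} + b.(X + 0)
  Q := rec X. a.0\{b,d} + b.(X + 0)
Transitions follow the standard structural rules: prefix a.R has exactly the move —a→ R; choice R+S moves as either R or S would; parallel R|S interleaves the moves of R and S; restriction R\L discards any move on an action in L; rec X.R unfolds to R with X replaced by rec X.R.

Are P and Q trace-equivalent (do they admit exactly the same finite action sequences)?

Reachable graph of P (2 states):
  p0 = rec X. 0\{b,d} + b.(X + 0) :: —b→ p1
  p1 = (rec X. 0\{b,d} + b.(X + 0)) + 0 :: —b→ p1
Reachable graph of Q (3 states):
  q0 = rec X. a.0\{b,d} + b.(X + 0) :: —a→ q1, —b→ q2
  q1 = 0\{b,d} :: ∅
  q2 = (rec X. a.0\{b,d} + b.(X + 0)) + 0 :: —a→ q1, —b→ q2
Trace ⟨a⟩ through Q, begin at {q0}:
  step 1 (a): {q1}
  Q completes σ.
Trace ⟨a⟩ through P, begin at {p0}:
  step 1 (a): ∅ (P stuck)

NO — witness ⟨a⟩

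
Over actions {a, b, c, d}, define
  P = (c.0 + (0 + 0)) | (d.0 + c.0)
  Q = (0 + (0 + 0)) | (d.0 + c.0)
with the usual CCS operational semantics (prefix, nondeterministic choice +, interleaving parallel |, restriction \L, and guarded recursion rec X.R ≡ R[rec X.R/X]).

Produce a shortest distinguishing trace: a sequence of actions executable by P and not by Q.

LTS(P): 4 reachable states
  u0 = (c.0 + (0 + 0)) | (d.0 + c.0) :: =c=> u1, =c=> u2, =d=> u1
  u1 = (c.0 + (0 + 0)) | 0 :: =c=> u3
  u2 = 0 | (d.0 + c.0) :: =c=> u3, =d=> u3
  u3 = 0 | 0 :: ∅
LTS(Q): 2 reachable states
  v0 = (0 + (0 + 0)) | (d.0 + c.0) :: =c=> v1, =d=> v1
  v1 = (0 + (0 + 0)) | 0 :: ∅
Executing cc from P (initial set {u0}):
  after c @ step 1: {u1, u2}
  after c @ step 2: {u3}
  P completes σ.
Executing cc from Q (initial set {v0}):
  after c @ step 1: {v1}
  after c @ step 2: no successor for Q

cc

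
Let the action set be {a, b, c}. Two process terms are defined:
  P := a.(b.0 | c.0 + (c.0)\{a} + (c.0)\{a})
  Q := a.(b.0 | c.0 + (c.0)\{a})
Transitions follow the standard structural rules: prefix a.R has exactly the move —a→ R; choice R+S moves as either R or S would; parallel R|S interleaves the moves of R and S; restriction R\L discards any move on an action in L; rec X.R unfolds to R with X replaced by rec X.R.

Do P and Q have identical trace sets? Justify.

Reachable graph of P (6 states):
  m0 = a.(b.0 | c.0 + (c.0)\{a} + (c.0)\{a}) has moves —a→ m1
  m1 = b.0 | c.0 + (c.0)\{a} + (c.0)\{a} has moves —b→ m2, —c→ m3, —c→ m4
  m2 = 0 | c.0 has moves —c→ m5
  m3 = 0\{a} has moves ∅
  m4 = b.0 | 0 has moves —b→ m5
  m5 = 0 | 0 has moves ∅
Reachable graph of Q (6 states):
  n0 = a.(b.0 | c.0 + (c.0)\{a}) has moves —a→ n1
  n1 = b.0 | c.0 + (c.0)\{a} has moves —b→ n2, —c→ n3, —c→ n4
  n2 = 0 | c.0 has moves —c→ n5
  n3 = 0\{a} has moves ∅
  n4 = b.0 | 0 has moves —b→ n5
  n5 = 0 | 0 has moves ∅
Coarsest stable partition (strong bisimilarity classes):
  B0 = {m0, n0}
  B1 = {m1, n1}
  B2 = {m3, m5, n3, n5}
  B3 = {m2, n2}
  B4 = {m4, n4}
m0 ∈ B0, n0 ∈ B0 → same block
Bisimilar ⇒ trace-equivalent.

traces(P) = traces(Q)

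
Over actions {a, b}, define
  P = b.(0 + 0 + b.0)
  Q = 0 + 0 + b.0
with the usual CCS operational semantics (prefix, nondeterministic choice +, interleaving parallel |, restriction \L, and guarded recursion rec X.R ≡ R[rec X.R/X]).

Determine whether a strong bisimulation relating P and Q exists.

LTS(P): 3 reachable states
  p0 = b.(0 + 0 + b.0) has moves ··b··> p1
  p1 = 0 + 0 + b.0 has moves ··b··> p2
  p2 = 0 has moves stopped
LTS(Q): 2 reachable states
  q0 = 0 + 0 + b.0 has moves ··b··> q1
  q1 = 0 has moves stopped
Coarsest stable partition (strong bisimilarity classes):
  B0 = {p0}
  B1 = {p1, q0}
  B2 = {p2, q1}
p0 ∈ B0, q0 ∈ B1 → different blocks

NO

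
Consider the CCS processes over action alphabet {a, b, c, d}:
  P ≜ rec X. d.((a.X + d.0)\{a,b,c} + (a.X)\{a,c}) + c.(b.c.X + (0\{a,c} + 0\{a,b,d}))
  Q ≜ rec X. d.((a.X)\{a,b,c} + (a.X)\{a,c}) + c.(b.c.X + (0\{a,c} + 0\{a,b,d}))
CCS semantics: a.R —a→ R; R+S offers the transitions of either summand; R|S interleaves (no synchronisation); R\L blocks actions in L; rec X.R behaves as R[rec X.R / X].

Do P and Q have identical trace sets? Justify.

NO — witness ⟨dd⟩

LTS(P): 5 reachable states
  m0 = rec X. d.((a.X + d.0)\{a,b,c} + (a.X)\{a,c}) + c.(b.c.X + (0\{a,c} + 0\{a,b,d})) → -c-> m1, -d-> m2
  m1 = b.c.(rec X. d.((a.X + d.0)\{a,b,c} + (a.X)\{a,c}) + c.(b.c.X + (0\{a,c} + 0\{a,b,d}))) + (0\{a,c} + 0\{a,b,d}) → -b-> m3
  m2 = (a.(rec X. d.((a.X + d.0)\{a,b,c} + (a.X)\{a,c}) + c.(b.c.X + (0\{a,c} + 0\{a,b,d}))) + d.0)\{a,b,c} + (a.(rec X. d.((a.X + d.0)\{a,b,c} + (a.X)\{a,c}) + c.(b.c.X + (0\{a,c} + 0\{a,b,d}))))\{a,c} → -d-> m4
  m3 = c.(rec X. d.((a.X + d.0)\{a,b,c} + (a.X)\{a,c}) + c.(b.c.X + (0\{a,c} + 0\{a,b,d}))) → -c-> m0
  m4 = 0\{a,b,c} → stopped
LTS(Q): 4 reachable states
  n0 = rec X. d.((a.X)\{a,b,c} + (a.X)\{a,c}) + c.(b.c.X + (0\{a,c} + 0\{a,b,d})) → -c-> n1, -d-> n2
  n1 = b.c.(rec X. d.((a.X)\{a,b,c} + (a.X)\{a,c}) + c.(b.c.X + (0\{a,c} + 0\{a,b,d}))) + (0\{a,c} + 0\{a,b,d}) → -b-> n3
  n2 = (a.(rec X. d.((a.X)\{a,b,c} + (a.X)\{a,c}) + c.(b.c.X + (0\{a,c} + 0\{a,b,d}))))\{a,b,c} + (a.(rec X. d.((a.X)\{a,b,c} + (a.X)\{a,c}) + c.(b.c.X + (0\{a,c} + 0\{a,b,d}))))\{a,c} → stopped
  n3 = c.(rec X. d.((a.X)\{a,b,c} + (a.X)\{a,c}) + c.(b.c.X + (0\{a,c} + 0\{a,b,d}))) → -c-> n0
Run σ = ⟨dd⟩ on P: start {m0}
  [1] d ⇒ {m2}
  [2] d ⇒ {m4}
  — P admits the full trace.
Run σ = ⟨dd⟩ on Q: start {n0}
  [1] d ⇒ {n2}
  [2] d ⇒ ∅ (Q stuck)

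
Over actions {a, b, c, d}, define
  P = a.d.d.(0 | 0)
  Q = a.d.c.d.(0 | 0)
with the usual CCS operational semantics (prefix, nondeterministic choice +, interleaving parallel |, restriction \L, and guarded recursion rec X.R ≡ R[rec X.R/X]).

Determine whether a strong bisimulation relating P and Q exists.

Reachable graph of P (4 states):
  m0 = a.d.d.(0 | 0) ⊢ —a→ m1
  m1 = d.d.(0 | 0) ⊢ —d→ m2
  m2 = d.(0 | 0) ⊢ —d→ m3
  m3 = 0 | 0 ⊢ stopped
Reachable graph of Q (5 states):
  n0 = a.d.c.d.(0 | 0) ⊢ —a→ n1
  n1 = d.c.d.(0 | 0) ⊢ —d→ n2
  n2 = c.d.(0 | 0) ⊢ —c→ n3
  n3 = d.(0 | 0) ⊢ —d→ n4
  n4 = 0 | 0 ⊢ stopped
Bisimilarity quotient blocks:
  B0 = {m0}
  B1 = {m1}
  B2 = {m2, n3}
  B3 = {m3, n4}
  B4 = {n0}
  B5 = {n1}
  B6 = {n2}
m0 ∈ B0, n0 ∈ B4 → different blocks

P ≁ Q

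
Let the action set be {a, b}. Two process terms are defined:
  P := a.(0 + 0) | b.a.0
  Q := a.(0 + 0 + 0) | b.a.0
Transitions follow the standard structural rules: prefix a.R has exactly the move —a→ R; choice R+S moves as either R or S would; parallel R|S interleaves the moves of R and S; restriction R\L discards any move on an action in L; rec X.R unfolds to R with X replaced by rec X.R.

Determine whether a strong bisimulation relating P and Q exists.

Reachable graph of P (6 states):
  m0 = a.(0 + 0) | b.a.0 | —a→ m1, —b→ m2
  m1 = (0 + 0) | b.a.0 | —b→ m3
  m2 = a.(0 + 0) | a.0 | —a→ m3, —a→ m4
  m3 = (0 + 0) | a.0 | —a→ m5
  m4 = a.(0 + 0) | 0 | —a→ m5
  m5 = (0 + 0) | 0 | deadlocked
Reachable graph of Q (6 states):
  n0 = a.(0 + 0 + 0) | b.a.0 | —a→ n1, —b→ n2
  n1 = (0 + 0 + 0) | b.a.0 | —b→ n3
  n2 = a.(0 + 0 + 0) | a.0 | —a→ n3, —a→ n4
  n3 = (0 + 0 + 0) | a.0 | —a→ n5
  n4 = a.(0 + 0 + 0) | 0 | —a→ n5
  n5 = (0 + 0 + 0) | 0 | deadlocked
Bisimilarity quotient blocks:
  B0 = {m0, n0}
  B1 = {m2, n2}
  B2 = {m3, m4, n3, n4}
  B3 = {m5, n5}
  B4 = {m1, n1}
m0 ∈ B0, n0 ∈ B0 → same block

bisimilar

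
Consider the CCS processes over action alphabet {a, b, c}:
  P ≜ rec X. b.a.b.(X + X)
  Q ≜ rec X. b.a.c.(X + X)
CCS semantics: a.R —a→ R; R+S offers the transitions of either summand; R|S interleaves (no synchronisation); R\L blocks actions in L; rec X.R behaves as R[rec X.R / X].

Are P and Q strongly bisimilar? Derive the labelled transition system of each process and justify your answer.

not bisimilar

Reachable graph of P (4 states):
  u0 = rec X. b.a.b.(X + X) has moves -b-> u1
  u1 = a.b.((rec X. b.a.b.(X + X)) + (rec X. b.a.b.(X + X))) has moves -a-> u2
  u2 = b.((rec X. b.a.b.(X + X)) + (rec X. b.a.b.(X + X))) has moves -b-> u3
  u3 = (rec X. b.a.b.(X + X)) + (rec X. b.a.b.(X + X)) has moves -b-> u1
Reachable graph of Q (4 states):
  v0 = rec X. b.a.c.(X + X) has moves -b-> v1
  v1 = a.c.((rec X. b.a.c.(X + X)) + (rec X. b.a.c.(X + X))) has moves -a-> v2
  v2 = c.((rec X. b.a.c.(X + X)) + (rec X. b.a.c.(X + X))) has moves -c-> v3
  v3 = (rec X. b.a.c.(X + X)) + (rec X. b.a.c.(X + X)) has moves -b-> v1
Bisimilarity quotient blocks:
  B0 = {u0, u3}
  B1 = {u1}
  B2 = {u2}
  B3 = {v0, v3}
  B4 = {v1}
  B5 = {v2}
u0 ∈ B0, v0 ∈ B3 → different blocks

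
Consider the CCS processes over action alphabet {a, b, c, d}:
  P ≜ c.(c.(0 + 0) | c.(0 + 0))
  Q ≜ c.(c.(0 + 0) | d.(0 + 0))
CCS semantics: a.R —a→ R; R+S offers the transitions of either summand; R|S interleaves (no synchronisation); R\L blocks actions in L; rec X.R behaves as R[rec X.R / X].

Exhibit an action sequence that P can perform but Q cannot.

ccc

Reachable graph of P (5 states):
  m0 = c.(c.(0 + 0) | c.(0 + 0)) ⊢ =c=> m1
  m1 = c.(0 + 0) | c.(0 + 0) ⊢ =c=> m2, =c=> m3
  m2 = (0 + 0) | c.(0 + 0) ⊢ =c=> m4
  m3 = c.(0 + 0) | (0 + 0) ⊢ =c=> m4
  m4 = (0 + 0) | (0 + 0) ⊢ ·
Reachable graph of Q (5 states):
  n0 = c.(c.(0 + 0) | d.(0 + 0)) ⊢ =c=> n1
  n1 = c.(0 + 0) | d.(0 + 0) ⊢ =c=> n2, =d=> n3
  n2 = (0 + 0) | d.(0 + 0) ⊢ =d=> n4
  n3 = c.(0 + 0) | (0 + 0) ⊢ =c=> n4
  n4 = (0 + 0) | (0 + 0) ⊢ ·
Executing ccc from P (initial set {m0}):
  step 1 (c): {m1}
  step 2 (c): {m2, m3}
  step 3 (c): {m4}
  P completes σ.
Executing ccc from Q (initial set {n0}):
  step 1 (c): {n1}
  step 2 (c): {n2}
  step 3 (c): no successor for Q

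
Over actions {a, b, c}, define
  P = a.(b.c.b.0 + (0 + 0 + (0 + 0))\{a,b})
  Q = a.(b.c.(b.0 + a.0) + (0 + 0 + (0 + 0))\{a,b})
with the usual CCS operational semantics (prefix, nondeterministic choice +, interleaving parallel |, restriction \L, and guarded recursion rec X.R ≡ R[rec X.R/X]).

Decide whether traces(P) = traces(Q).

LTS(P): 5 reachable states
  s0 = a.(b.c.b.0 + (0 + 0 + (0 + 0))\{a,b}) | --a--▸ s1
  s1 = b.c.b.0 + (0 + 0 + (0 + 0))\{a,b} | --b--▸ s2
  s2 = c.b.0 | --c--▸ s3
  s3 = b.0 | --b--▸ s4
  s4 = 0 | (no moves)
LTS(Q): 5 reachable states
  t0 = a.(b.c.(b.0 + a.0) + (0 + 0 + (0 + 0))\{a,b}) | --a--▸ t1
  t1 = b.c.(b.0 + a.0) + (0 + 0 + (0 + 0))\{a,b} | --b--▸ t2
  t2 = c.(b.0 + a.0) | --c--▸ t3
  t3 = b.0 + a.0 | --a--▸ t4, --b--▸ t4
  t4 = 0 | (no moves)
Executing abca from Q (initial set {t0}):
  [1] a ⇒ {t1}
  [2] b ⇒ {t2}
  [3] c ⇒ {t3}
  [4] a ⇒ {t4}
  ✓ Q
Executing abca from P (initial set {s0}):
  [1] a ⇒ {s1}
  [2] b ⇒ {s2}
  [3] c ⇒ {s3}
  [4] a ⇒ no successor for P

traces(P) ≠ traces(Q) — witness ⟨abca⟩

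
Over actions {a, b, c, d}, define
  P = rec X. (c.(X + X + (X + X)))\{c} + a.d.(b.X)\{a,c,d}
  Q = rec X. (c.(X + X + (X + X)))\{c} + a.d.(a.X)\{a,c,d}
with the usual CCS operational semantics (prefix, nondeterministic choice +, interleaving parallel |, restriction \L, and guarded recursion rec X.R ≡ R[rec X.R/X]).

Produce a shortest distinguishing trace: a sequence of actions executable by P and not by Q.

P's transition system — 4 states:
  p0 = rec X. (c.(X + X + (X + X)))\{c} + a.d.(b.X)\{a,c,d} :: ··a··> p1
  p1 = d.(b.(rec X. (c.(X + X + (X + X)))\{c} + a.d.(b.X)\{a,c,d}))\{a,c,d} :: ··d··> p2
  p2 = (b.(rec X. (c.(X + X + (X + X)))\{c} + a.d.(b.X)\{a,c,d}))\{a,c,d} :: ··b··> p3
  p3 = (rec X. (c.(X + X + (X + X)))\{c} + a.d.(b.X)\{a,c,d})\{a,c,d} :: stopped
Q's transition system — 3 states:
  q0 = rec X. (c.(X + X + (X + X)))\{c} + a.d.(a.X)\{a,c,d} :: ··a··> q1
  q1 = d.(a.(rec X. (c.(X + X + (X + X)))\{c} + a.d.(a.X)\{a,c,d}))\{a,c,d} :: ··d··> q2
  q2 = (a.(rec X. (c.(X + X + (X + X)))\{c} + a.d.(a.X)\{a,c,d}))\{a,c,d} :: stopped
Executing adb from P (initial set {p0}):
  after a @ step 1: {p1}
  after d @ step 2: {p2}
  after b @ step 3: {p3}
  — P admits the full trace.
Executing adb from Q (initial set {q0}):
  after a @ step 1: {q1}
  after d @ step 2: {q2}
  after b @ step 3: no successor for Q

adb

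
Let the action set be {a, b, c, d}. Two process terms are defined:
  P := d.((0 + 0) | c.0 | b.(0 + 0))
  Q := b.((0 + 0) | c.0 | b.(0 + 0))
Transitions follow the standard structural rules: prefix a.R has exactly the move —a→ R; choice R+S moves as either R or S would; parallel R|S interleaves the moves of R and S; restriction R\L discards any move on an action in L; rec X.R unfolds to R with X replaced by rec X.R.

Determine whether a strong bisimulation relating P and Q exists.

Reachable graph of P (5 states):
  u0 = d.((0 + 0) | c.0 | b.(0 + 0)) | =d=> u1
  u1 = (0 + 0) | c.0 | b.(0 + 0) | =b=> u2, =c=> u3
  u2 = (0 + 0) | c.0 | (0 + 0) | =c=> u4
  u3 = (0 + 0) | 0 | b.(0 + 0) | =b=> u4
  u4 = (0 + 0) | 0 | (0 + 0) | ∅
Reachable graph of Q (5 states):
  v0 = b.((0 + 0) | c.0 | b.(0 + 0)) | =b=> v1
  v1 = (0 + 0) | c.0 | b.(0 + 0) | =b=> v2, =c=> v3
  v2 = (0 + 0) | c.0 | (0 + 0) | =c=> v4
  v3 = (0 + 0) | 0 | b.(0 + 0) | =b=> v4
  v4 = (0 + 0) | 0 | (0 + 0) | ∅
Coarsest stable partition (strong bisimilarity classes):
  B0 = {u0}
  B1 = {u1, v1}
  B2 = {u3, v3}
  B3 = {u4, v4}
  B4 = {u2, v2}
  B5 = {v0}
u0 ∈ B0, v0 ∈ B5 → different blocks

NO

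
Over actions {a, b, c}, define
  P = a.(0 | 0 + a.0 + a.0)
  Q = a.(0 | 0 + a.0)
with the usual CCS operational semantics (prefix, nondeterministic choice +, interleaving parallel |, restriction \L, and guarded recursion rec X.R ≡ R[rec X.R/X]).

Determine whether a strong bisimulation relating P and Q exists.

LTS(P): 3 reachable states
  m0 = a.(0 | 0 + a.0 + a.0) has moves -a-> m1
  m1 = 0 | 0 + a.0 + a.0 has moves -a-> m2
  m2 = 0 has moves (no moves)
LTS(Q): 3 reachable states
  n0 = a.(0 | 0 + a.0) has moves -a-> n1
  n1 = 0 | 0 + a.0 has moves -a-> n2
  n2 = 0 has moves (no moves)
Partition-refinement fixed point:
  B0 = {m0, n0}
  B1 = {m1, n1}
  B2 = {m2, n2}
m0 ∈ B0, n0 ∈ B0 → same block

bisimilar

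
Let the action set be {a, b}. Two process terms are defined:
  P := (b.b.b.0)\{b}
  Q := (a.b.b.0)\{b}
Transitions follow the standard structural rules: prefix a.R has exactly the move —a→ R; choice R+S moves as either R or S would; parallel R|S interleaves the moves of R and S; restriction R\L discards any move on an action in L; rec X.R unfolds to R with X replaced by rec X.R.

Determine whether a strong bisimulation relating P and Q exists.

P's transition system — 1 states:
  s0 = (b.b.b.0)\{b} has moves ·
Q's transition system — 2 states:
  t0 = (a.b.b.0)\{b} has moves —a→ t1
  t1 = (b.b.0)\{b} has moves ·
Partition-refinement fixed point:
  B0 = {s0, t1}
  B1 = {t0}
s0 ∈ B0, t0 ∈ B1 → different blocks

NO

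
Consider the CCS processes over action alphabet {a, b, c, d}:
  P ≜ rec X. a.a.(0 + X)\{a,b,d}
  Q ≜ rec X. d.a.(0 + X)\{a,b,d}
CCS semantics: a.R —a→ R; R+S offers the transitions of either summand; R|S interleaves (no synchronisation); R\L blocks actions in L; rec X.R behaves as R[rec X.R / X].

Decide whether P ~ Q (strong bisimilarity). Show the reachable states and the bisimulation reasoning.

not bisimilar

Reachable graph of P (3 states):
  s0 = rec X. a.a.(0 + X)\{a,b,d} :: ··a··> s1
  s1 = a.(0 + (rec X. a.a.(0 + X)\{a,b,d}))\{a,b,d} :: ··a··> s2
  s2 = (0 + (rec X. a.a.(0 + X)\{a,b,d}))\{a,b,d} :: ∅
Reachable graph of Q (3 states):
  t0 = rec X. d.a.(0 + X)\{a,b,d} :: ··d··> t1
  t1 = a.(0 + (rec X. d.a.(0 + X)\{a,b,d}))\{a,b,d} :: ··a··> t2
  t2 = (0 + (rec X. d.a.(0 + X)\{a,b,d}))\{a,b,d} :: ∅
Bisimilarity quotient blocks:
  B0 = {s0}
  B1 = {s1, t1}
  B2 = {s2, t2}
  B3 = {t0}
s0 ∈ B0, t0 ∈ B3 → different blocks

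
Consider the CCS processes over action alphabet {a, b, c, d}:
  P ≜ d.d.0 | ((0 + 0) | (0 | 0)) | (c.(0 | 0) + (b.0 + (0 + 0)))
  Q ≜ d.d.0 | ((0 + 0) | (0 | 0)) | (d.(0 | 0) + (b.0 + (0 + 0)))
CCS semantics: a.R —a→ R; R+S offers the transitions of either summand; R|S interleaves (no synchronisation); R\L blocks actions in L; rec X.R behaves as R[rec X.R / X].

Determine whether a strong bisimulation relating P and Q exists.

not bisimilar

LTS(P): 9 reachable states
  u0 = d.d.0 | ((0 + 0) | (0 | 0)) | (c.(0 | 0) + (b.0 + (0 + 0))) | =b=> u1, =c=> u2, =d=> u3
  u1 = d.d.0 | ((0 + 0) | (0 | 0)) | 0 | =d=> u4
  u2 = d.d.0 | ((0 + 0) | (0 | 0)) | (0 | 0) | =d=> u5
  u3 = d.0 | ((0 + 0) | (0 | 0)) | (c.(0 | 0) + (b.0 + (0 + 0))) | =b=> u4, =c=> u5, =d=> u6
  u4 = d.0 | ((0 + 0) | (0 | 0)) | 0 | =d=> u7
  u5 = d.0 | ((0 + 0) | (0 | 0)) | (0 | 0) | =d=> u8
  u6 = 0 | ((0 + 0) | (0 | 0)) | (c.(0 | 0) + (b.0 + (0 + 0))) | =b=> u7, =c=> u8
  u7 = 0 | ((0 + 0) | (0 | 0)) | 0 | ∅
  u8 = 0 | ((0 + 0) | (0 | 0)) | (0 | 0) | ∅
LTS(Q): 9 reachable states
  v0 = d.d.0 | ((0 + 0) | (0 | 0)) | (d.(0 | 0) + (b.0 + (0 + 0))) | =b=> v1, =d=> v2, =d=> v3
  v1 = d.d.0 | ((0 + 0) | (0 | 0)) | 0 | =d=> v4
  v2 = d.0 | ((0 + 0) | (0 | 0)) | (d.(0 | 0) + (b.0 + (0 + 0))) | =b=> v4, =d=> v5, =d=> v6
  v3 = d.d.0 | ((0 + 0) | (0 | 0)) | (0 | 0) | =d=> v6
  v4 = d.0 | ((0 + 0) | (0 | 0)) | 0 | =d=> v7
  v5 = 0 | ((0 + 0) | (0 | 0)) | (d.(0 | 0) + (b.0 + (0 + 0))) | =b=> v7, =d=> v8
  v6 = d.0 | ((0 + 0) | (0 | 0)) | (0 | 0) | =d=> v8
  v7 = 0 | ((0 + 0) | (0 | 0)) | 0 | ∅
  v8 = 0 | ((0 + 0) | (0 | 0)) | (0 | 0) | ∅
Partition-refinement fixed point:
  B0 = {u0}
  B1 = {u1, u2, v1, v3}
  B2 = {u4, u5, v4, v6}
  B3 = {u7, u8, v7, v8}
  B4 = {u3}
  B5 = {u6}
  B6 = {v0}
  B7 = {v2}
  B8 = {v5}
u0 ∈ B0, v0 ∈ B6 → different blocks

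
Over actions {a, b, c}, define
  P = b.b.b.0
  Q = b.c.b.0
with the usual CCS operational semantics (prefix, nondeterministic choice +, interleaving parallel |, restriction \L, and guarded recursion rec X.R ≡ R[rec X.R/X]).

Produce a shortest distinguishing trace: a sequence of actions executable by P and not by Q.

LTS(P): 4 reachable states
  p0 = b.b.b.0 ⊢ =b=> p1
  p1 = b.b.0 ⊢ =b=> p2
  p2 = b.0 ⊢ =b=> p3
  p3 = 0 ⊢ (no moves)
LTS(Q): 4 reachable states
  q0 = b.c.b.0 ⊢ =b=> q1
  q1 = c.b.0 ⊢ =c=> q2
  q2 = b.0 ⊢ =b=> q3
  q3 = 0 ⊢ (no moves)
Run σ = ⟨bb⟩ on P: start {p0}
  step 1 (b): {p1}
  step 2 (b): {p2}
  — P admits the full trace.
Run σ = ⟨bb⟩ on Q: start {q0}
  step 1 (b): {q1}
  step 2 (b): ∅ (Q stuck)

bb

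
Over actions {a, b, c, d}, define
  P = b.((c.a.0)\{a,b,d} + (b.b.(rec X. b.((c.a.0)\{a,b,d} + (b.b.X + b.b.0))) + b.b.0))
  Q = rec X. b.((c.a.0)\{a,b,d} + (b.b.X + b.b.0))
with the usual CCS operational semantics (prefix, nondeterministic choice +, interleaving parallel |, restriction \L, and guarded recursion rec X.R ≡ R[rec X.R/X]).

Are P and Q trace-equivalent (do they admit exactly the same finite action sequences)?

traces(P) = traces(Q)

LTS(P): 7 reachable states
  u0 = b.((c.a.0)\{a,b,d} + (b.b.(rec X. b.((c.a.0)\{a,b,d} + (b.b.X + b.b.0))) + b.b.0)) has moves -b-> u1
  u1 = (c.a.0)\{a,b,d} + (b.b.(rec X. b.((c.a.0)\{a,b,d} + (b.b.X + b.b.0))) + b.b.0) has moves -b-> u2, -b-> u3, -c-> u4
  u2 = b.(rec X. b.((c.a.0)\{a,b,d} + (b.b.X + b.b.0))) has moves -b-> u5
  u3 = b.0 has moves -b-> u6
  u4 = (a.0)\{a,b,d} has moves deadlocked
  u5 = rec X. b.((c.a.0)\{a,b,d} + (b.b.X + b.b.0)) has moves -b-> u1
  u6 = 0 has moves deadlocked
LTS(Q): 6 reachable states
  v0 = rec X. b.((c.a.0)\{a,b,d} + (b.b.X + b.b.0)) has moves -b-> v1
  v1 = (c.a.0)\{a,b,d} + (b.b.(rec X. b.((c.a.0)\{a,b,d} + (b.b.X + b.b.0))) + b.b.0) has moves -b-> v2, -b-> v3, -c-> v4
  v2 = b.(rec X. b.((c.a.0)\{a,b,d} + (b.b.X + b.b.0))) has moves -b-> v0
  v3 = b.0 has moves -b-> v5
  v4 = (a.0)\{a,b,d} has moves deadlocked
  v5 = 0 has moves deadlocked
Bisimilarity quotient blocks:
  B0 = {u0, u5, v0}
  B1 = {u1, v1}
  B2 = {u2, v2}
  B3 = {u4, u6, v4, v5}
  B4 = {u3, v3}
u0 ∈ B0, v0 ∈ B0 → same block
Bisimilar ⇒ trace-equivalent.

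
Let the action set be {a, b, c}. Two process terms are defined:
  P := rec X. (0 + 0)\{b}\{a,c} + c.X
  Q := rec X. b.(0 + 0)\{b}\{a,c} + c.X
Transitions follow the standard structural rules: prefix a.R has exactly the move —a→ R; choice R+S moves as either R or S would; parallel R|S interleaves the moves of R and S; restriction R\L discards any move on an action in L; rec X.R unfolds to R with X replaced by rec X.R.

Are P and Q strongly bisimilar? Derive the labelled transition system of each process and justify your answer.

NO

P's transition system — 1 states:
  u0 = rec X. (0 + 0)\{b}\{a,c} + c.X ⊢ --c--▸ u0
Q's transition system — 2 states:
  v0 = rec X. b.(0 + 0)\{b}\{a,c} + c.X ⊢ --b--▸ v1, --c--▸ v0
  v1 = (0 + 0)\{b}\{a,c} ⊢ stopped
Coarsest stable partition (strong bisimilarity classes):
  B0 = {u0}
  B1 = {v0}
  B2 = {v1}
u0 ∈ B0, v0 ∈ B1 → different blocks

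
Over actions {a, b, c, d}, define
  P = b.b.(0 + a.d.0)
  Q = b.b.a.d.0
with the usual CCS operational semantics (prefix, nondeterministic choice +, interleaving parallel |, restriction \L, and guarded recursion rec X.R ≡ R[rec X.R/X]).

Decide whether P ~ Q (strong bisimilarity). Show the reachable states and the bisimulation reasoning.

P ~ Q

P's transition system — 5 states:
  m0 = b.b.(0 + a.d.0) → -b-> m1
  m1 = b.(0 + a.d.0) → -b-> m2
  m2 = 0 + a.d.0 → -a-> m3
  m3 = d.0 → -d-> m4
  m4 = 0 → ∅
Q's transition system — 5 states:
  n0 = b.b.a.d.0 → -b-> n1
  n1 = b.a.d.0 → -b-> n2
  n2 = a.d.0 → -a-> n3
  n3 = d.0 → -d-> n4
  n4 = 0 → ∅
Partition-refinement fixed point:
  B0 = {m0, n0}
  B1 = {m1, n1}
  B2 = {m2, n2}
  B3 = {m3, n3}
  B4 = {m4, n4}
m0 ∈ B0, n0 ∈ B0 → same block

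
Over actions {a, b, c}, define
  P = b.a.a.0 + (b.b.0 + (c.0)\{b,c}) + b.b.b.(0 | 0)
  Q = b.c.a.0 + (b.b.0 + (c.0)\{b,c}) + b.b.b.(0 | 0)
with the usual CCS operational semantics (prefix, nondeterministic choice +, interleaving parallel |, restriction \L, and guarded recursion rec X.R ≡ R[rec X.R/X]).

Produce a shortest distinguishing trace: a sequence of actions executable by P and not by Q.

P's transition system — 8 states:
  s0 = b.a.a.0 + (b.b.0 + (c.0)\{b,c}) + b.b.b.(0 | 0) ⊢ -b-> s1, -b-> s2, -b-> s3
  s1 = a.a.0 ⊢ -a-> s4
  s2 = b.0 ⊢ -b-> s5
  s3 = b.b.(0 | 0) ⊢ -b-> s6
  s4 = a.0 ⊢ -a-> s5
  s5 = 0 ⊢ deadlocked
  s6 = b.(0 | 0) ⊢ -b-> s7
  s7 = 0 | 0 ⊢ deadlocked
Q's transition system — 8 states:
  t0 = b.c.a.0 + (b.b.0 + (c.0)\{b,c}) + b.b.b.(0 | 0) ⊢ -b-> t1, -b-> t2, -b-> t3
  t1 = b.0 ⊢ -b-> t4
  t2 = b.b.(0 | 0) ⊢ -b-> t5
  t3 = c.a.0 ⊢ -c-> t6
  t4 = 0 ⊢ deadlocked
  t5 = b.(0 | 0) ⊢ -b-> t7
  t6 = a.0 ⊢ -a-> t4
  t7 = 0 | 0 ⊢ deadlocked
Run σ = ⟨ba⟩ on P: start {s0}
  step 1 (b): {s1, s2, s3}
  step 2 (a): {s4}
  P completes σ.
Run σ = ⟨ba⟩ on Q: start {t0}
  step 1 (b): {t1, t2, t3}
  step 2 (a): no successor for Q

ba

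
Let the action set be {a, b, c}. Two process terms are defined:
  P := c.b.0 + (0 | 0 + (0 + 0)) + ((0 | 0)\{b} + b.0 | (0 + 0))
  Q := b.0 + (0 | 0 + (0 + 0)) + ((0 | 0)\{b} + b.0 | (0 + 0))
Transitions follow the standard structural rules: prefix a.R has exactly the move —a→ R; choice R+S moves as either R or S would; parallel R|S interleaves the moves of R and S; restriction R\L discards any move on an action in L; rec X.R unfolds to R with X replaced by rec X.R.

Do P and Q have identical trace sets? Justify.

Reachable graph of P (4 states):
  u0 = c.b.0 + (0 | 0 + (0 + 0)) + ((0 | 0)\{b} + b.0 | (0 + 0)) has moves ··b··> u1, ··c··> u2
  u1 = 0 | (0 + 0) has moves ∅
  u2 = b.0 has moves ··b··> u3
  u3 = 0 has moves ∅
Reachable graph of Q (3 states):
  v0 = b.0 + (0 | 0 + (0 + 0)) + ((0 | 0)\{b} + b.0 | (0 + 0)) has moves ··b··> v1, ··b··> v2
  v1 = 0 has moves ∅
  v2 = 0 | (0 + 0) has moves ∅
Run σ = ⟨c⟩ on P: start {u0}
  after c @ step 1: {u2}
  — P admits the full trace.
Run σ = ⟨c⟩ on Q: start {v0}
  after c @ step 1: no successor for Q

traces(P) ≠ traces(Q) — witness ⟨c⟩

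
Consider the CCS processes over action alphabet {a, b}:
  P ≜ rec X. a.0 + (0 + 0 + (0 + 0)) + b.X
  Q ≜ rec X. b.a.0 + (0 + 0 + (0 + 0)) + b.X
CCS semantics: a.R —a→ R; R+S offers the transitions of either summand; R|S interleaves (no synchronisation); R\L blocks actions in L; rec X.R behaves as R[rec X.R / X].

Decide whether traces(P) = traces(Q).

Reachable graph of P (2 states):
  p0 = rec X. a.0 + (0 + 0 + (0 + 0)) + b.X has moves ··a··> p1, ··b··> p0
  p1 = 0 has moves (no moves)
Reachable graph of Q (3 states):
  q0 = rec X. b.a.0 + (0 + 0 + (0 + 0)) + b.X has moves ··b··> q0, ··b··> q1
  q1 = a.0 has moves ··a··> q2
  q2 = 0 has moves (no moves)
Trace ⟨a⟩ through P, begin at {p0}:
  step 1 (a): {p1}
  — P admits the full trace.
Trace ⟨a⟩ through Q, begin at {q0}:
  step 1 (a): ∅  — Q cannot continue

trace-distinct — witness ⟨a⟩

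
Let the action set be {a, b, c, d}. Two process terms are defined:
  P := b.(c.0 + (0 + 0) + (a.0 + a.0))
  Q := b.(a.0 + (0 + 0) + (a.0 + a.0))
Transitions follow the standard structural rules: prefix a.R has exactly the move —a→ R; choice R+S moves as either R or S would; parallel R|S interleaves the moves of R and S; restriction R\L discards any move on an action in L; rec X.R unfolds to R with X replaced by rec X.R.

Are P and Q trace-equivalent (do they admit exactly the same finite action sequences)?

Reachable graph of P (3 states):
  p0 = b.(c.0 + (0 + 0) + (a.0 + a.0)) has moves =b=> p1
  p1 = c.0 + (0 + 0) + (a.0 + a.0) has moves =a=> p2, =c=> p2
  p2 = 0 has moves ∅
Reachable graph of Q (3 states):
  q0 = b.(a.0 + (0 + 0) + (a.0 + a.0)) has moves =b=> q1
  q1 = a.0 + (0 + 0) + (a.0 + a.0) has moves =a=> q2
  q2 = 0 has moves ∅
Executing bc from P (initial set {p0}):
  [1] b ⇒ {p1}
  [2] c ⇒ {p2}
  ✓ P
Executing bc from Q (initial set {q0}):
  [1] b ⇒ {q1}
  [2] c ⇒ no successor for Q

traces(P) ≠ traces(Q) — witness ⟨bc⟩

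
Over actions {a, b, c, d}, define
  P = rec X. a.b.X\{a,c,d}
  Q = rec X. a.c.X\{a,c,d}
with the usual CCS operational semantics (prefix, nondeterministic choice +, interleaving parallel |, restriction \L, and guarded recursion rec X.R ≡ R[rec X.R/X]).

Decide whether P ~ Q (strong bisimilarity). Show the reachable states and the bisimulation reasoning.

P ≁ Q

P's transition system — 3 states:
  s0 = rec X. a.b.X\{a,c,d} ⊢ —a→ s1
  s1 = b.(rec X. a.b.X\{a,c,d})\{a,c,d} ⊢ —b→ s2
  s2 = (rec X. a.b.X\{a,c,d})\{a,c,d} ⊢ deadlocked
Q's transition system — 3 states:
  t0 = rec X. a.c.X\{a,c,d} ⊢ —a→ t1
  t1 = c.(rec X. a.c.X\{a,c,d})\{a,c,d} ⊢ —c→ t2
  t2 = (rec X. a.c.X\{a,c,d})\{a,c,d} ⊢ deadlocked
Coarsest stable partition (strong bisimilarity classes):
  B0 = {s0}
  B1 = {s1}
  B2 = {s2, t2}
  B3 = {t0}
  B4 = {t1}
s0 ∈ B0, t0 ∈ B3 → different blocks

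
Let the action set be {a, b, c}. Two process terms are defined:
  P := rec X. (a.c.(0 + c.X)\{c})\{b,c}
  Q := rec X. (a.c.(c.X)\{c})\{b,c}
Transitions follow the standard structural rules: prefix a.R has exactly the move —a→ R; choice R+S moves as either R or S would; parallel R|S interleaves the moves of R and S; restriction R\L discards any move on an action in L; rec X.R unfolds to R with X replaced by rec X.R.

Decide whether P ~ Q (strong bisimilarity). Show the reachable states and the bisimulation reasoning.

YES

P's transition system — 2 states:
  m0 = rec X. (a.c.(0 + c.X)\{c})\{b,c} has moves ··a··> m1
  m1 = (c.(0 + c.(rec X. (a.c.(0 + c.X)\{c})\{b,c}))\{c})\{b,c} has moves stopped
Q's transition system — 2 states:
  n0 = rec X. (a.c.(c.X)\{c})\{b,c} has moves ··a··> n1
  n1 = (c.(c.(rec X. (a.c.(c.X)\{c})\{b,c}))\{c})\{b,c} has moves stopped
Partition-refinement fixed point:
  B0 = {m0, n0}
  B1 = {m1, n1}
m0 ∈ B0, n0 ∈ B0 → same block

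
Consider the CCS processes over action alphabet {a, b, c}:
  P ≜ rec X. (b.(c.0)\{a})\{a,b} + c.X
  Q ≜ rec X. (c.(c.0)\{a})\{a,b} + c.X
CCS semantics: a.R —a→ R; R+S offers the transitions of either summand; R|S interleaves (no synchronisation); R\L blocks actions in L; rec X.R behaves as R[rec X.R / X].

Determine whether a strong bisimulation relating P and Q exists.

P's transition system — 1 states:
  s0 = rec X. (b.(c.0)\{a})\{a,b} + c.X → -c-> s0
Q's transition system — 3 states:
  t0 = rec X. (c.(c.0)\{a})\{a,b} + c.X → -c-> t0, -c-> t1
  t1 = (c.0)\{a}\{a,b} → -c-> t2
  t2 = 0\{a}\{a,b} → deadlocked
Partition-refinement fixed point:
  B0 = {s0}
  B1 = {t0}
  B2 = {t1}
  B3 = {t2}
s0 ∈ B0, t0 ∈ B1 → different blocks

not bisimilar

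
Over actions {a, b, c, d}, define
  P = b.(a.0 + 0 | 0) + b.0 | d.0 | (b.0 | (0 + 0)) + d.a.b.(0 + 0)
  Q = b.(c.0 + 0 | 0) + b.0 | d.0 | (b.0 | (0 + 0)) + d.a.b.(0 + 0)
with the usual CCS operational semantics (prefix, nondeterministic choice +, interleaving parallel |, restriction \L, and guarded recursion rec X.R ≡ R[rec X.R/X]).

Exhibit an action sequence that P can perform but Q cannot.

Reachable graph of P (13 states):
  s0 = b.(a.0 + 0 | 0) + b.0 | d.0 | (b.0 | (0 + 0)) + d.a.b.(0 + 0) → --b--▸ s1, --b--▸ s2, --b--▸ s3, --d--▸ s4, --d--▸ s5
  s1 = 0 | d.0 | (b.0 | (0 + 0)) → --b--▸ s6, --d--▸ s7
  s2 = a.0 + 0 | 0 → --a--▸ s8
  s3 = b.0 | d.0 | (0 | (0 + 0)) → --b--▸ s6, --d--▸ s9
  s4 = a.b.(0 + 0) → --a--▸ s10
  s5 = b.0 | 0 | (b.0 | (0 + 0)) → --b--▸ s7, --b--▸ s9
  s6 = 0 | d.0 | (0 | (0 + 0)) → --d--▸ s11
  s7 = 0 | 0 | (b.0 | (0 + 0)) → --b--▸ s11
  s8 = 0 → ·
  s9 = b.0 | 0 | (0 | (0 + 0)) → --b--▸ s11
  s10 = b.(0 + 0) → --b--▸ s12
  s11 = 0 | 0 | (0 | (0 + 0)) → ·
  s12 = 0 + 0 → ·
Reachable graph of Q (13 states):
  t0 = b.(c.0 + 0 | 0) + b.0 | d.0 | (b.0 | (0 + 0)) + d.a.b.(0 + 0) → --b--▸ t1, --b--▸ t2, --b--▸ t3, --d--▸ t4, --d--▸ t5
  t1 = 0 | d.0 | (b.0 | (0 + 0)) → --b--▸ t6, --d--▸ t7
  t2 = b.0 | d.0 | (0 | (0 + 0)) → --b--▸ t6, --d--▸ t8
  t3 = c.0 + 0 | 0 → --c--▸ t9
  t4 = a.b.(0 + 0) → --a--▸ t10
  t5 = b.0 | 0 | (b.0 | (0 + 0)) → --b--▸ t7, --b--▸ t8
  t6 = 0 | d.0 | (0 | (0 + 0)) → --d--▸ t11
  t7 = 0 | 0 | (b.0 | (0 + 0)) → --b--▸ t11
  t8 = b.0 | 0 | (0 | (0 + 0)) → --b--▸ t11
  t9 = 0 → ·
  t10 = b.(0 + 0) → --b--▸ t12
  t11 = 0 | 0 | (0 | (0 + 0)) → ·
  t12 = 0 + 0 → ·
Trace ⟨ba⟩ through P, begin at {s0}:
  [1] b ⇒ {s1, s2, s3}
  [2] a ⇒ {s8}
  — P admits the full trace.
Trace ⟨ba⟩ through Q, begin at {t0}:
  [1] b ⇒ {t1, t2, t3}
  [2] a ⇒ ∅ (Q stuck)

ba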